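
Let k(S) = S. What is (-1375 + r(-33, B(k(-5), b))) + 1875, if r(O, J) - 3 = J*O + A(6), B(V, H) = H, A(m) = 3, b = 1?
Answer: 473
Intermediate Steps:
r(O, J) = 6 + J*O (r(O, J) = 3 + (J*O + 3) = 3 + (3 + J*O) = 6 + J*O)
(-1375 + r(-33, B(k(-5), b))) + 1875 = (-1375 + (6 + 1*(-33))) + 1875 = (-1375 + (6 - 33)) + 1875 = (-1375 - 27) + 1875 = -1402 + 1875 = 473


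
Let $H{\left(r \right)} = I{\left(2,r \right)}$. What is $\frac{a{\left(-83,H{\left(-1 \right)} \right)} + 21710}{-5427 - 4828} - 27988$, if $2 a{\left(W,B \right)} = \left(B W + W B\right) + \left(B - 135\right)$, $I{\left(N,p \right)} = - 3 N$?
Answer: $- \frac{16402233}{586} \approx -27990.0$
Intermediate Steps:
$H{\left(r \right)} = -6$ ($H{\left(r \right)} = \left(-3\right) 2 = -6$)
$a{\left(W,B \right)} = - \frac{135}{2} + \frac{B}{2} + B W$ ($a{\left(W,B \right)} = \frac{\left(B W + W B\right) + \left(B - 135\right)}{2} = \frac{\left(B W + B W\right) + \left(-135 + B\right)}{2} = \frac{2 B W + \left(-135 + B\right)}{2} = \frac{-135 + B + 2 B W}{2} = - \frac{135}{2} + \frac{B}{2} + B W$)
$\frac{a{\left(-83,H{\left(-1 \right)} \right)} + 21710}{-5427 - 4828} - 27988 = \frac{\left(- \frac{135}{2} + \frac{1}{2} \left(-6\right) - -498\right) + 21710}{-5427 - 4828} - 27988 = \frac{\left(- \frac{135}{2} - 3 + 498\right) + 21710}{-10255} - 27988 = \left(\frac{855}{2} + 21710\right) \left(- \frac{1}{10255}\right) - 27988 = \frac{44275}{2} \left(- \frac{1}{10255}\right) - 27988 = - \frac{1265}{586} - 27988 = - \frac{16402233}{586}$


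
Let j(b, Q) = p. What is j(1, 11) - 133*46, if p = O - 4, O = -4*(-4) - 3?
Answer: -6109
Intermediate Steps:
O = 13 (O = 16 - 3 = 13)
p = 9 (p = 13 - 4 = 9)
j(b, Q) = 9
j(1, 11) - 133*46 = 9 - 133*46 = 9 - 6118 = -6109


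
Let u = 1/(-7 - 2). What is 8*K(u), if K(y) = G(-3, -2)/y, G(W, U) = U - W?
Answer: -72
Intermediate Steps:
u = -1/9 (u = 1/(-9) = -1/9 ≈ -0.11111)
K(y) = 1/y (K(y) = (-2 - 1*(-3))/y = (-2 + 3)/y = 1/y)
8*K(u) = 8/(-1/9) = 8*(-9) = -72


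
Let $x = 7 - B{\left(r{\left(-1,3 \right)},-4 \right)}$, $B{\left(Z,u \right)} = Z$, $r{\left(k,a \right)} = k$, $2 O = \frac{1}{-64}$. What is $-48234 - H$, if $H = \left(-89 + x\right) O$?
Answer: $- \frac{6174033}{128} \approx -48235.0$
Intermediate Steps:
$O = - \frac{1}{128}$ ($O = \frac{1}{2 \left(-64\right)} = \frac{1}{2} \left(- \frac{1}{64}\right) = - \frac{1}{128} \approx -0.0078125$)
$x = 8$ ($x = 7 - -1 = 7 + 1 = 8$)
$H = \frac{81}{128}$ ($H = \left(-89 + 8\right) \left(- \frac{1}{128}\right) = \left(-81\right) \left(- \frac{1}{128}\right) = \frac{81}{128} \approx 0.63281$)
$-48234 - H = -48234 - \frac{81}{128} = - \frac{6174033}{128}$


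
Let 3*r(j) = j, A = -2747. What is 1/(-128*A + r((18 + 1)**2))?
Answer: 3/1055209 ≈ 2.8430e-6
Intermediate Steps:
r(j) = j/3
1/(-128*A + r((18 + 1)**2)) = 1/(-128*(-2747) + (18 + 1)**2/3) = 1/(351616 + (1/3)*19**2) = 1/(351616 + (1/3)*361) = 1/(351616 + 361/3) = 1/(1055209/3) = 3/1055209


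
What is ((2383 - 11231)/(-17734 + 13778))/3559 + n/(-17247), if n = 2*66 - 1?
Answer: -422950117/60706870197 ≈ -0.0069671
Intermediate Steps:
n = 131 (n = 132 - 1 = 131)
((2383 - 11231)/(-17734 + 13778))/3559 + n/(-17247) = ((2383 - 11231)/(-17734 + 13778))/3559 + 131/(-17247) = -8848/(-3956)*(1/3559) + 131*(-1/17247) = -8848*(-1/3956)*(1/3559) - 131/17247 = (2212/989)*(1/3559) - 131/17247 = 2212/3519851 - 131/17247 = -422950117/60706870197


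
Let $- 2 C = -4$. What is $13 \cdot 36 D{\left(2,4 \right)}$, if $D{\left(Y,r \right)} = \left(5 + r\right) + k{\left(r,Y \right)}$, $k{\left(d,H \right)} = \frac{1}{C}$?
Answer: $4446$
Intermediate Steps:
$C = 2$ ($C = \left(- \frac{1}{2}\right) \left(-4\right) = 2$)
$k{\left(d,H \right)} = \frac{1}{2}$
$D{\left(Y,r \right)} = \frac{11}{2} + r$ ($D{\left(Y,r \right)} = \left(5 + r\right) + \frac{1}{2} = \frac{11}{2} + r$)
$13 \cdot 36 D{\left(2,4 \right)} = 13 \cdot 36 \left(\frac{11}{2} + 4\right) = 468 \cdot \frac{19}{2} = 4446$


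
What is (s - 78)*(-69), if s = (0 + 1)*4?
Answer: 5106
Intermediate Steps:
s = 4 (s = 1*4 = 4)
(s - 78)*(-69) = (4 - 78)*(-69) = -74*(-69) = 5106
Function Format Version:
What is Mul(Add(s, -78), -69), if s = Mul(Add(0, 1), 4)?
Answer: 5106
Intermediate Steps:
s = 4 (s = Mul(1, 4) = 4)
Mul(Add(s, -78), -69) = Mul(Add(4, -78), -69) = Mul(-74, -69) = 5106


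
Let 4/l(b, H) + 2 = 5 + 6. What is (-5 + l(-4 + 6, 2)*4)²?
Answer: 841/81 ≈ 10.383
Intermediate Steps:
l(b, H) = 4/9 (l(b, H) = 4/(-2 + (5 + 6)) = 4/(-2 + 11) = 4/9)
(-5 + l(-4 + 6, 2)*4)² = (-5 + (4/9)*4)² = (-5 + 16/9)² = (-29/9)² = 841/81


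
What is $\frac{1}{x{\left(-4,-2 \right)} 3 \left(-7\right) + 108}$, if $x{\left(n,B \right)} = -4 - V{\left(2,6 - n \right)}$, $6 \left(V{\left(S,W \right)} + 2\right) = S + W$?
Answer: $\frac{1}{192} \approx 0.0052083$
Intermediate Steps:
$V{\left(S,W \right)} = -2 + \frac{S}{6} + \frac{W}{6}$ ($V{\left(S,W \right)} = -2 + \frac{S + W}{6} = -2 + \left(\frac{S}{6} + \frac{W}{6}\right) = -2 + \frac{S}{6} + \frac{W}{6}$)
$x{\left(n,B \right)} = - \frac{10}{3} + \frac{n}{6}$ ($x{\left(n,B \right)} = -4 - \left(-2 + \frac{1}{6} \cdot 2 + \frac{6 - n}{6}\right) = -4 - \left(-2 + \frac{1}{3} - \left(-1 + \frac{n}{6}\right)\right) = -4 - \left(- \frac{2}{3} - \frac{n}{6}\right) = -4 + \left(\frac{2}{3} + \frac{n}{6}\right) = - \frac{10}{3} + \frac{n}{6}$)
$\frac{1}{x{\left(-4,-2 \right)} 3 \left(-7\right) + 108} = \frac{1}{\left(- \frac{10}{3} + \frac{1}{6} \left(-4\right)\right) 3 \left(-7\right) + 108} = \frac{1}{\left(- \frac{10}{3} - \frac{2}{3}\right) 3 \left(-7\right) + 108} = \frac{1}{\left(-4\right) 3 \left(-7\right) + 108} = \frac{1}{\left(-12\right) \left(-7\right) + 108} = \frac{1}{84 + 108} = \frac{1}{192}$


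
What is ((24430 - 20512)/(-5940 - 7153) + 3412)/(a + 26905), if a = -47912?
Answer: -44669398/275044651 ≈ -0.16241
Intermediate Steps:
((24430 - 20512)/(-5940 - 7153) + 3412)/(a + 26905) = ((24430 - 20512)/(-5940 - 7153) + 3412)/(-47912 + 26905) = (3918/(-13093) + 3412)/(-21007) = (3918*(-1/13093) + 3412)*(-1/21007) = (-3918/13093 + 3412)*(-1/21007) = (44669398/13093)*(-1/21007) = -44669398/275044651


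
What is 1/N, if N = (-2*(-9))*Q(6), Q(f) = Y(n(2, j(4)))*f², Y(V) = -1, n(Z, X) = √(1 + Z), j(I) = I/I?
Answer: -1/648 ≈ -0.0015432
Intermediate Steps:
j(I) = 1
Q(f) = -f²
N = -648 (N = (-2*(-9))*(-1*6²) = 18*(-1*36) = 18*(-36) = -648)
1/N = 1/(-648) = -1/648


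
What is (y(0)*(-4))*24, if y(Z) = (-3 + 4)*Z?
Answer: 0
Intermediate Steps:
y(Z) = Z (y(Z) = 1*Z = Z)
(y(0)*(-4))*24 = (0*(-4))*24 = 0*24 = 0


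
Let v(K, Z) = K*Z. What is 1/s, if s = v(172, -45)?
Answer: -1/7740 ≈ -0.00012920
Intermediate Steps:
s = -7740 (s = 172*(-45) = -7740)
1/s = 1/(-7740) = -1/7740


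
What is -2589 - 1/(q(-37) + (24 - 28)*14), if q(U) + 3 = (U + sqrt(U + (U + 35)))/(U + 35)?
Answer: (-2589*sqrt(39) + 209707*I)/(sqrt(39) - 81*I) ≈ -2589.0 - 0.0018924*I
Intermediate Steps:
q(U) = -3 + (U + sqrt(35 + 2*U))/(35 + U) (q(U) = -3 + (U + sqrt(U + (U + 35)))/(U + 35) = -3 + (U + sqrt(U + (35 + U)))/(35 + U) = -3 + (U + sqrt(35 + 2*U))/(35 + U))
-2589 - 1/(q(-37) + (24 - 28)*14) = -2589 - 1/((-105 + sqrt(35 + 2*(-37)) - 2*(-37))/(35 - 37) + (24 - 28)*14) = -2589 - 1/((-105 + sqrt(35 - 74) + 74)/(-2) - 4*14) = -2589 - 1/(-(-105 + sqrt(-39) + 74)/2 - 56) = -2589 - 1/(-(-105 + I*sqrt(39) + 74)/2 - 56) = -2589 - 1/(-(-31 + I*sqrt(39))/2 - 56) = -2589 - 1/((31/2 - I*sqrt(39)/2) - 56) = -2589 - 1/(-81/2 - I*sqrt(39)/2)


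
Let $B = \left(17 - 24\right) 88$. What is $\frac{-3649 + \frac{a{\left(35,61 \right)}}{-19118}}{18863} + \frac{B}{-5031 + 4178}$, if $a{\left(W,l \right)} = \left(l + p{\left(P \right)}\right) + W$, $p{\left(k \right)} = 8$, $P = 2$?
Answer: $\frac{81318473793}{153805638701} \approx 0.52871$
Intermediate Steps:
$a{\left(W,l \right)} = 8 + W + l$ ($a{\left(W,l \right)} = \left(l + 8\right) + W = \left(8 + l\right) + W = 8 + W + l$)
$B = -616$ ($B = \left(-7\right) 88 = -616$)
$\frac{-3649 + \frac{a{\left(35,61 \right)}}{-19118}}{18863} + \frac{B}{-5031 + 4178} = \frac{-3649 + \frac{8 + 35 + 61}{-19118}}{18863} - \frac{616}{-5031 + 4178} = \left(-3649 + 104 \left(- \frac{1}{19118}\right)\right) \frac{1}{18863} - \frac{616}{-853} = \left(-3649 - \frac{52}{9559}\right) \frac{1}{18863} - - \frac{616}{853} = \left(- \frac{34880843}{9559}\right) \frac{1}{18863} + \frac{616}{853} = - \frac{34880843}{180311417} + \frac{616}{853} = \frac{81318473793}{153805638701}$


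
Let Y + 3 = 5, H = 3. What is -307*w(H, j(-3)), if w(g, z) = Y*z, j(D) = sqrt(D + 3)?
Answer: 0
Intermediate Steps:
Y = 2 (Y = -3 + 5 = 2)
j(D) = sqrt(3 + D)
w(g, z) = 2*z
-307*w(H, j(-3)) = -614*sqrt(3 - 3) = -614*sqrt(0) = -614*0 = -307*0 = 0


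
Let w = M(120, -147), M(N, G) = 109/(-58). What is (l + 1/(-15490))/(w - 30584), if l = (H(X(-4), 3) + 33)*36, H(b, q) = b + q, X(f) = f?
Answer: -517489891/13739482845 ≈ -0.037664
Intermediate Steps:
M(N, G) = -109/58 (M(N, G) = 109*(-1/58) = -109/58)
w = -109/58 ≈ -1.8793
l = 1152 (l = ((-4 + 3) + 33)*36 = (-1 + 33)*36 = 32*36 = 1152)
(l + 1/(-15490))/(w - 30584) = (1152 + 1/(-15490))/(-109/58 - 30584) = (1152 - 1/15490)/(-1773981/58) = (17844479/15490)*(-58/1773981) = -517489891/13739482845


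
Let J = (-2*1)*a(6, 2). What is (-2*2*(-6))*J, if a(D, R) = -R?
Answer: 96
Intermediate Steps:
J = 4 (J = (-2*1)*(-1*2) = -2*(-2) = 4)
(-2*2*(-6))*J = (-2*2*(-6))*4 = -4*(-6)*4 = 24*4 = 96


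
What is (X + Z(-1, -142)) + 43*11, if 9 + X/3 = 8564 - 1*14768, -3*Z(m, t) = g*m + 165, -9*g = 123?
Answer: -164030/9 ≈ -18226.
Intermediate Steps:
g = -41/3 (g = -⅑*123 = -41/3 ≈ -13.667)
Z(m, t) = -55 + 41*m/9 (Z(m, t) = -(-41*m/3 + 165)/3 = -(165 - 41*m/3)/3 = -55 + 41*m/9)
X = -18639 (X = -27 + 3*(8564 - 1*14768) = -27 + 3*(8564 - 14768) = -27 + 3*(-6204) = -27 - 18612 = -18639)
(X + Z(-1, -142)) + 43*11 = (-18639 + (-55 + (41/9)*(-1))) + 43*11 = (-18639 + (-55 - 41/9)) + 473 = (-18639 - 536/9) + 473 = -168287/9 + 473 = -164030/9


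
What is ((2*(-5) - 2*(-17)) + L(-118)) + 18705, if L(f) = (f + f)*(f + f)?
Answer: 74425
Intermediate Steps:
L(f) = 4*f**2 (L(f) = (2*f)*(2*f) = 4*f**2)
((2*(-5) - 2*(-17)) + L(-118)) + 18705 = ((2*(-5) - 2*(-17)) + 4*(-118)**2) + 18705 = ((-10 + 34) + 4*13924) + 18705 = (24 + 55696) + 18705 = 55720 + 18705 = 74425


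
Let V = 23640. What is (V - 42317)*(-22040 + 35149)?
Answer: -244836793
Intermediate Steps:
(V - 42317)*(-22040 + 35149) = (23640 - 42317)*(-22040 + 35149) = -18677*13109 = -244836793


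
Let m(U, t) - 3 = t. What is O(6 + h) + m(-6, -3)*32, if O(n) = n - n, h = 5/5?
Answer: 0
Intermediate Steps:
m(U, t) = 3 + t
h = 1 (h = 5*(1/5) = 1)
O(n) = 0
O(6 + h) + m(-6, -3)*32 = 0 + (3 - 3)*32 = 0 + 0*32 = 0 + 0 = 0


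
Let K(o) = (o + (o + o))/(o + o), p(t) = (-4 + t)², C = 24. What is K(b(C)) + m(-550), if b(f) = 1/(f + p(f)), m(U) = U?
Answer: -1097/2 ≈ -548.50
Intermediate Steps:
b(f) = 1/(f + (-4 + f)²)
K(o) = 3/2 (K(o) = (o + 2*o)/((2*o)) = (3*o)*(1/(2*o)) = 3/2)
K(b(C)) + m(-550) = 3/2 - 550 = -1097/2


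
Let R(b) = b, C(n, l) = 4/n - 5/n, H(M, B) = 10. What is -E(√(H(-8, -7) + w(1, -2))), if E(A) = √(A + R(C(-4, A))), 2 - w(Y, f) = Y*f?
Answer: -√(1 + 4*√14)/2 ≈ -1.9979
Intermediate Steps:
w(Y, f) = 2 - Y*f
C(n, l) = -1/n
E(A) = √(¼ + A) (E(A) = √(A - 1/(-4)) = √(A - 1*(-¼)) = √(A + ¼) = √(¼ + A))
-E(√(H(-8, -7) + w(1, -2))) = -√(1 + 4*√(10 + (2 - 1*1*(-2))))/2 = -√(1 + 4*√(10 + (2 + 2)))/2 = -√(1 + 4*√(10 + 4))/2 = -√(1 + 4*√14)/2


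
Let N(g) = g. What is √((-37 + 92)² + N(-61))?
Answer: 2*√741 ≈ 54.443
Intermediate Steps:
√((-37 + 92)² + N(-61)) = √((-37 + 92)² - 61) = √(55² - 61) = √(3025 - 61) = √2964 = 2*√741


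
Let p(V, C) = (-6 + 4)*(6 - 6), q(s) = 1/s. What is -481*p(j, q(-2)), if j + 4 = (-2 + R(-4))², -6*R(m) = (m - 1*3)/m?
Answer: 0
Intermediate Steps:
R(m) = -(-3 + m)/(6*m) (R(m) = -(m - 1*3)/(6*m) = -(m - 3)/(6*m) = -(-3 + m)/(6*m))
j = 721/576 (j = -4 + (-2 + (⅙)*(3 - 1*(-4))/(-4))² = -4 + (-2 + (⅙)*(-¼)*(3 + 4))² = -4 + (-2 + (⅙)*(-¼)*7)² = -4 + (-2 - 7/24)² = -4 + (-55/24)² = -4 + 3025/576 = 721/576 ≈ 1.2517)
p(V, C) = 0 (p(V, C) = -2*0 = 0)
-481*p(j, q(-2)) = -481*0 = 0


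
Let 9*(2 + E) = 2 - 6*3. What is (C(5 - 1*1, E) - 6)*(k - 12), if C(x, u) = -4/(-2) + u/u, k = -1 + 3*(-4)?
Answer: 75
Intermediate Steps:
k = -13 (k = -1 - 12 = -13)
E = -34/9 (E = -2 + (2 - 6*3)/9 = -2 + (2 - 1*18)/9 = -2 + (2 - 18)/9 = -2 + (1/9)*(-16) = -2 - 16/9 = -34/9 ≈ -3.7778)
C(x, u) = 3 (C(x, u) = -4*(-1/2) + 1 = 2 + 1 = 3)
(C(5 - 1*1, E) - 6)*(k - 12) = (3 - 6)*(-13 - 12) = -3*(-25) = 75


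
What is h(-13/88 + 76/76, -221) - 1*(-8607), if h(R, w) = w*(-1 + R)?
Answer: 760289/88 ≈ 8639.6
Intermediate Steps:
h(-13/88 + 76/76, -221) - 1*(-8607) = -221*(-1 + (-13/88 + 76/76)) - 1*(-8607) = -221*(-1 + (-13*1/88 + 76*(1/76))) + 8607 = -221*(-1 + (-13/88 + 1)) + 8607 = -221*(-1 + 75/88) + 8607 = -221*(-13/88) + 8607 = 2873/88 + 8607 = 760289/88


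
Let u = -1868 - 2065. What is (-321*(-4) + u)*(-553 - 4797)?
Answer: 14172150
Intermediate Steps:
u = -3933
(-321*(-4) + u)*(-553 - 4797) = (-321*(-4) - 3933)*(-553 - 4797) = (1284 - 3933)*(-5350) = -2649*(-5350) = 14172150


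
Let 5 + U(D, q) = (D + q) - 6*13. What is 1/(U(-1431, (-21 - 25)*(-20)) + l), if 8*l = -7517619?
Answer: -8/7522371 ≈ -1.0635e-6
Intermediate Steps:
l = -7517619/8 (l = (⅛)*(-7517619) = -7517619/8 ≈ -9.3970e+5)
U(D, q) = -83 + D + q (U(D, q) = -5 + ((D + q) - 6*13) = -5 + ((D + q) - 78) = -5 + (-78 + D + q) = -83 + D + q)
1/(U(-1431, (-21 - 25)*(-20)) + l) = 1/((-83 - 1431 + (-21 - 25)*(-20)) - 7517619/8) = 1/((-83 - 1431 - 46*(-20)) - 7517619/8) = 1/((-83 - 1431 + 920) - 7517619/8) = 1/(-594 - 7517619/8) = 1/(-7522371/8) = -8/7522371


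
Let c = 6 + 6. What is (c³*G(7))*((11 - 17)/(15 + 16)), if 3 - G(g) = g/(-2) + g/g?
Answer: -57024/31 ≈ -1839.5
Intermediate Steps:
c = 12
G(g) = 2 + g/2 (G(g) = 3 - (g/(-2) + g/g) = 3 - (g*(-½) + 1) = 3 - (-g/2 + 1) = 3 - (1 - g/2) = 3 + (-1 + g/2) = 2 + g/2)
(c³*G(7))*((11 - 17)/(15 + 16)) = (12³*(2 + (½)*7))*((11 - 17)/(15 + 16)) = (1728*(2 + 7/2))*(-6/31) = (1728*(11/2))*(-6*1/31) = 9504*(-6/31) = -57024/31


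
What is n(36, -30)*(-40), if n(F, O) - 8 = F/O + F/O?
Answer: -224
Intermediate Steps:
n(F, O) = 8 + 2*F/O (n(F, O) = 8 + (F/O + F/O) = 8 + 2*F/O)
n(36, -30)*(-40) = (8 + 2*36/(-30))*(-40) = (8 + 2*36*(-1/30))*(-40) = (8 - 12/5)*(-40) = (28/5)*(-40) = -224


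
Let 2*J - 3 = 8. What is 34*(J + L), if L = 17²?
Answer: 10013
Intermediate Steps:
L = 289
J = 11/2 (J = 3/2 + (½)*8 = 3/2 + 4 = 11/2 ≈ 5.5000)
34*(J + L) = 34*(11/2 + 289) = 34*(589/2) = 10013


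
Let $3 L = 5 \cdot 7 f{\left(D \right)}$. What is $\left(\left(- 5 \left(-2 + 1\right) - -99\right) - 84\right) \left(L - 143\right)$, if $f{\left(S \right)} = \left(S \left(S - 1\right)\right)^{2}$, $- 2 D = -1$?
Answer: $- \frac{34145}{12} \approx -2845.4$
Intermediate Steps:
$D = \frac{1}{2}$ ($D = \left(- \frac{1}{2}\right) \left(-1\right) = \frac{1}{2} \approx 0.5$)
$f{\left(S \right)} = S^{2} \left(-1 + S\right)^{2}$ ($f{\left(S \right)} = \left(S \left(-1 + S\right)\right)^{2} = S^{2} \left(-1 + S\right)^{2}$)
$L = \frac{35}{48}$ ($L = \frac{5 \cdot 7 \frac{\left(-1 + \frac{1}{2}\right)^{2}}{4}}{3} = \frac{35 \frac{\left(- \frac{1}{2}\right)^{2}}{4}}{3} = \frac{35 \cdot \frac{1}{4} \cdot \frac{1}{4}}{3} = \frac{35 \cdot \frac{1}{16}}{3} = \frac{1}{3} \cdot \frac{35}{16} = \frac{35}{48} \approx 0.72917$)
$\left(\left(- 5 \left(-2 + 1\right) - -99\right) - 84\right) \left(L - 143\right) = \left(\left(- 5 \left(-2 + 1\right) - -99\right) - 84\right) \left(\frac{35}{48} - 143\right) = \left(\left(\left(-5\right) \left(-1\right) + 99\right) - 84\right) \left(- \frac{6829}{48}\right) = \left(\left(5 + 99\right) - 84\right) \left(- \frac{6829}{48}\right) = \left(104 - 84\right) \left(- \frac{6829}{48}\right) = 20 \left(- \frac{6829}{48}\right) = - \frac{34145}{12}$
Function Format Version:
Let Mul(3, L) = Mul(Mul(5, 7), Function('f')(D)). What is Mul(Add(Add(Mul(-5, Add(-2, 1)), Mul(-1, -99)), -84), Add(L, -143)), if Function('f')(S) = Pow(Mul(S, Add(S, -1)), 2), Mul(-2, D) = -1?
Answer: Rational(-34145, 12) ≈ -2845.4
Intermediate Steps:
D = Rational(1, 2) (D = Mul(Rational(-1, 2), -1) = Rational(1, 2) ≈ 0.50000)
Function('f')(S) = Mul(Pow(S, 2), Pow(Add(-1, S), 2)) (Function('f')(S) = Pow(Mul(S, Add(-1, S)), 2) = Mul(Pow(S, 2), Pow(Add(-1, S), 2)))
L = Rational(35, 48) (L = Mul(Rational(1, 3), Mul(Mul(5, 7), Mul(Pow(Rational(1, 2), 2), Pow(Add(-1, Rational(1, 2)), 2)))) = Mul(Rational(1, 3), Mul(35, Mul(Rational(1, 4), Pow(Rational(-1, 2), 2)))) = Mul(Rational(1, 3), Mul(35, Mul(Rational(1, 4), Rational(1, 4)))) = Mul(Rational(1, 3), Mul(35, Rational(1, 16))) = Mul(Rational(1, 3), Rational(35, 16)) = Rational(35, 48) ≈ 0.72917)
Mul(Add(Add(Mul(-5, Add(-2, 1)), Mul(-1, -99)), -84), Add(L, -143)) = Mul(Add(Add(Mul(-5, Add(-2, 1)), Mul(-1, -99)), -84), Add(Rational(35, 48), -143)) = Mul(Add(Add(Mul(-5, -1), 99), -84), Rational(-6829, 48)) = Mul(Add(Add(5, 99), -84), Rational(-6829, 48)) = Mul(Add(104, -84), Rational(-6829, 48)) = Mul(20, Rational(-6829, 48)) = Rational(-34145, 12)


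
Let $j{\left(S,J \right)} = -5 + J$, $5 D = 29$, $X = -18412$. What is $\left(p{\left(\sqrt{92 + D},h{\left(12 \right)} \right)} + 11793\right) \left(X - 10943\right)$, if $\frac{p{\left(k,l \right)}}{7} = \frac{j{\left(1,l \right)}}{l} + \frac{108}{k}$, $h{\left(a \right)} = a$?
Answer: $- \frac{1385213525}{4} - \frac{7397460 \sqrt{2445}}{163} \approx -3.4855 \cdot 10^{8}$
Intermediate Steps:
$D = \frac{29}{5}$ ($D = \frac{1}{5} \cdot 29 = \frac{29}{5} \approx 5.8$)
$p{\left(k,l \right)} = \frac{756}{k} + \frac{7 \left(-5 + l\right)}{l}$ ($p{\left(k,l \right)} = 7 \left(\frac{-5 + l}{l} + \frac{108}{k}\right) = 7 \left(\frac{108}{k} + \frac{-5 + l}{l}\right) = \frac{756}{k} + \frac{7 \left(-5 + l\right)}{l}$)
$\left(p{\left(\sqrt{92 + D},h{\left(12 \right)} \right)} + 11793\right) \left(X - 10943\right) = \left(\left(7 - \frac{35}{12} + \frac{756}{\sqrt{92 + \frac{29}{5}}}\right) + 11793\right) \left(-18412 - 10943\right) = \left(\left(7 - \frac{35}{12} + \frac{756}{\sqrt{\frac{489}{5}}}\right) + 11793\right) \left(-29355\right) = \left(\left(7 - \frac{35}{12} + \frac{756}{\frac{1}{5} \sqrt{2445}}\right) + 11793\right) \left(-29355\right) = \left(\left(7 - \frac{35}{12} + 756 \frac{\sqrt{2445}}{489}\right) + 11793\right) \left(-29355\right) = \left(\left(7 - \frac{35}{12} + \frac{252 \sqrt{2445}}{163}\right) + 11793\right) \left(-29355\right) = \left(\left(\frac{49}{12} + \frac{252 \sqrt{2445}}{163}\right) + 11793\right) \left(-29355\right) = \left(\frac{141565}{12} + \frac{252 \sqrt{2445}}{163}\right) \left(-29355\right) = - \frac{1385213525}{4} - \frac{7397460 \sqrt{2445}}{163}$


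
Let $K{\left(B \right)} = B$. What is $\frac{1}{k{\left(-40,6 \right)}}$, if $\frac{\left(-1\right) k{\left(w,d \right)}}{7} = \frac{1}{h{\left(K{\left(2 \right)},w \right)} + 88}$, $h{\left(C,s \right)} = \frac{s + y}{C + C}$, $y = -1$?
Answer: $- \frac{311}{28} \approx -11.107$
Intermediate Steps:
$h{\left(C,s \right)} = \frac{-1 + s}{2 C}$ ($h{\left(C,s \right)} = \frac{s - 1}{C + C} = \frac{-1 + s}{2 C}$)
$k{\left(w,d \right)} = - \frac{7}{\frac{351}{4} + \frac{w}{4}}$ ($k{\left(w,d \right)} = - \frac{7}{\frac{-1 + w}{2 \cdot 2} + 88} = - \frac{7}{\frac{1}{2} \cdot \frac{1}{2} \left(-1 + w\right) + 88} = - \frac{7}{\left(- \frac{1}{4} + \frac{w}{4}\right) + 88} = - \frac{7}{\frac{351}{4} + \frac{w}{4}}$)
$\frac{1}{k{\left(-40,6 \right)}} = \frac{1}{\left(-28\right) \frac{1}{351 - 40}} = \frac{1}{\left(-28\right) \frac{1}{311}} = \frac{1}{- \frac{28}{311}} = - \frac{311}{28}$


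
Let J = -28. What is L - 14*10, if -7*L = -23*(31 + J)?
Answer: -911/7 ≈ -130.14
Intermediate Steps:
L = 69/7 (L = -(-23)*(31 - 28)/7 = -(-23)*3/7 = -⅐*(-69) = 69/7 ≈ 9.8571)
L - 14*10 = 69/7 - 14*10 = 69/7 - 1*140 = 69/7 - 140 = -911/7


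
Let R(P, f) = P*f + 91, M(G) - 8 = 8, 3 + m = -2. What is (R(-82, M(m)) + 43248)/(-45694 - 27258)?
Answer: -42027/72952 ≈ -0.57609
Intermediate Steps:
m = -5 (m = -3 - 2 = -5)
M(G) = 16 (M(G) = 8 + 8 = 16)
R(P, f) = 91 + P*f
(R(-82, M(m)) + 43248)/(-45694 - 27258) = ((91 - 82*16) + 43248)/(-45694 - 27258) = ((91 - 1312) + 43248)/(-72952) = (-1221 + 43248)*(-1/72952) = 42027*(-1/72952) = -42027/72952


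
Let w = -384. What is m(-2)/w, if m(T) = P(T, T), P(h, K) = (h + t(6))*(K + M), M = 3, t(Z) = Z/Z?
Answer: 1/384 ≈ 0.0026042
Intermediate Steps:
t(Z) = 1
P(h, K) = (1 + h)*(3 + K) (P(h, K) = (h + 1)*(K + 3) = (1 + h)*(3 + K))
m(T) = 3 + T**2 + 4*T (m(T) = 3 + T + 3*T + T*T = 3 + T + 3*T + T**2 = 3 + T**2 + 4*T)
m(-2)/w = (3 + (-2)**2 + 4*(-2))/(-384) = (3 + 4 - 8)*(-1/384) = -1*(-1/384) = 1/384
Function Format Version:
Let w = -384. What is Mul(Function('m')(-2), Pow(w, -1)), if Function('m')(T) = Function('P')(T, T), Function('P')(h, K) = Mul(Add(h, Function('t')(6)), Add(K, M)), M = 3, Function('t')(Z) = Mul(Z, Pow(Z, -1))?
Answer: Rational(1, 384) ≈ 0.0026042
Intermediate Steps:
Function('t')(Z) = 1
Function('P')(h, K) = Mul(Add(1, h), Add(3, K)) (Function('P')(h, K) = Mul(Add(h, 1), Add(K, 3)) = Mul(Add(1, h), Add(3, K)))
Function('m')(T) = Add(3, Pow(T, 2), Mul(4, T)) (Function('m')(T) = Add(3, T, Mul(3, T), Mul(T, T)) = Add(3, T, Mul(3, T), Pow(T, 2)) = Add(3, Pow(T, 2), Mul(4, T)))
Mul(Function('m')(-2), Pow(w, -1)) = Mul(Add(3, Pow(-2, 2), Mul(4, -2)), Pow(-384, -1)) = Mul(Add(3, 4, -8), Rational(-1, 384)) = Mul(-1, Rational(-1, 384)) = Rational(1, 384)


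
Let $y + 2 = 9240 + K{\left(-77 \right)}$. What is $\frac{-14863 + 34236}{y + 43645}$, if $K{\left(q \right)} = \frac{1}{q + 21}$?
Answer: $\frac{1084888}{2961447} \approx 0.36634$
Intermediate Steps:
$K{\left(q \right)} = \frac{1}{21 + q}$
$y = \frac{517327}{56}$ ($y = -2 + \left(9240 + \frac{1}{21 - 77}\right) = -2 + \left(9240 + \frac{1}{-56}\right) = -2 + \left(9240 - \frac{1}{56}\right) = -2 + \frac{517439}{56} = \frac{517327}{56} \approx 9238.0$)
$\frac{-14863 + 34236}{y + 43645} = \frac{-14863 + 34236}{\frac{517327}{56} + 43645} = \frac{19373}{\frac{2961447}{56}} = 19373 \cdot \frac{56}{2961447} = \frac{1084888}{2961447}$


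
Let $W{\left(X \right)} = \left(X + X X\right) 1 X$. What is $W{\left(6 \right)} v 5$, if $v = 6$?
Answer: $7560$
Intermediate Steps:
$W{\left(X \right)} = X \left(X + X^{2}\right)$ ($W{\left(X \right)} = \left(X + X^{2}\right) X = X \left(X + X^{2}\right)$)
$W{\left(6 \right)} v 5 = 6^{2} \left(1 + 6\right) 6 \cdot 5 = 36 \cdot 7 \cdot 6 \cdot 5 = 252 \cdot 6 \cdot 5 = 1512 \cdot 5 = 7560$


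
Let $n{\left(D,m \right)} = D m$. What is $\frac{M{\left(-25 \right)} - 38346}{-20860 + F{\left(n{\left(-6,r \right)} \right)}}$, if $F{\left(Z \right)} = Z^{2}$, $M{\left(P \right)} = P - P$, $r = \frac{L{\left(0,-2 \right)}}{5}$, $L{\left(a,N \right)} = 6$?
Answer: $\frac{479325}{260102} \approx 1.8428$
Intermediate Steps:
$r = \frac{6}{5} \approx 1.2$
$M{\left(P \right)} = 0$
$\frac{M{\left(-25 \right)} - 38346}{-20860 + F{\left(n{\left(-6,r \right)} \right)}} = \frac{0 - 38346}{-20860 + \left(\left(-6\right) \frac{6}{5}\right)^{2}} = - \frac{38346}{-20860 + \left(- \frac{36}{5}\right)^{2}} = - \frac{38346}{-20860 + \frac{1296}{25}} = - \frac{38346}{- \frac{520204}{25}} = \left(-38346\right) \left(- \frac{25}{520204}\right) = \frac{479325}{260102}$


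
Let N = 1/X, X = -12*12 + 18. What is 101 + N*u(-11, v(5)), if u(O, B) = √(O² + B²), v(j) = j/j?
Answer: 101 - √122/126 ≈ 100.91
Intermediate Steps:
v(j) = 1
X = -126 (X = -144 + 18 = -126)
u(O, B) = √(B² + O²)
N = -1/126 (N = 1/(-126) = -1/126 ≈ -0.0079365)
101 + N*u(-11, v(5)) = 101 - √(1² + (-11)²)/126 = 101 - √(1 + 121)/126 = 101 - √122/126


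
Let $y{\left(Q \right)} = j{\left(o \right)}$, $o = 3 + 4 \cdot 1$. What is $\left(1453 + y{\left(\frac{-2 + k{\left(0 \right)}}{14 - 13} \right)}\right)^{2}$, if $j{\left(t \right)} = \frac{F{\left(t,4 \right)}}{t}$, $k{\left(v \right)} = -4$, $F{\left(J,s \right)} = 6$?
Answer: $\frac{103571329}{49} \approx 2.1137 \cdot 10^{6}$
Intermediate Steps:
$o = 7$ ($o = 3 + 4 = 7$)
$j{\left(t \right)} = \frac{6}{t}$
$y{\left(Q \right)} = \frac{6}{7}$
$\left(1453 + y{\left(\frac{-2 + k{\left(0 \right)}}{14 - 13} \right)}\right)^{2} = \left(1453 + \frac{6}{7}\right)^{2} = \left(\frac{10177}{7}\right)^{2} = \frac{103571329}{49}$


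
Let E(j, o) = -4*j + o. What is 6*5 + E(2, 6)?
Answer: 28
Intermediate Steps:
E(j, o) = o - 4*j
6*5 + E(2, 6) = 6*5 + (6 - 4*2) = 30 + (6 - 8) = 30 - 2 = 28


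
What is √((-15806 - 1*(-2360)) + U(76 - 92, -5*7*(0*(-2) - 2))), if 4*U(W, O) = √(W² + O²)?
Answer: √(-53784 + 2*√1289)/2 ≈ 115.88*I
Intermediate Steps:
U(W, O) = √(O² + W²)/4 (U(W, O) = √(W² + O²)/4 = √(O² + W²)/4)
√((-15806 - 1*(-2360)) + U(76 - 92, -5*7*(0*(-2) - 2))) = √((-15806 - 1*(-2360)) + √((-5*7*(0*(-2) - 2))² + (76 - 92)²)/4) = √((-15806 + 2360) + √((-35*(0 - 2))² + (-16)²)/4) = √(-13446 + √((-35*(-2))² + 256)/4) = √(-13446 + √((-1*(-70))² + 256)/4) = √(-13446 + √(70² + 256)/4) = √(-13446 + √(4900 + 256)/4) = √(-13446 + √5156/4) = √(-13446 + (2*√1289)/4) = √(-13446 + √1289/2)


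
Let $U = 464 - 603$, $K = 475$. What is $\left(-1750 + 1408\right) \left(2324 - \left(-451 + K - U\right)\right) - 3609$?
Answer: $-742671$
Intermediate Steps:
$U = -139$ ($U = 464 - 603 = -139$)
$\left(-1750 + 1408\right) \left(2324 - \left(-451 + K - U\right)\right) - 3609 = \left(-1750 + 1408\right) \left(2324 - \left(614 - 451\right)\right) - 3609 = - 342 \left(2324 - 163\right) - 3609 = \left(-342\right) 2161 - 3609 = -739062 - 3609 = -742671$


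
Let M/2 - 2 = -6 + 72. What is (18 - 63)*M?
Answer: -6120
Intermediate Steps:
M = 136 (M = 4 + 2*(-6 + 72) = 4 + 2*66 = 4 + 132 = 136)
(18 - 63)*M = (18 - 63)*136 = -45*136 = -6120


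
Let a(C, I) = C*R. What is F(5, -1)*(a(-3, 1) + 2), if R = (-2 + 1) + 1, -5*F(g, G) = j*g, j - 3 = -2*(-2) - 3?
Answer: -8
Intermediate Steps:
j = 4 (j = 3 + (-2*(-2) - 3) = 3 + (4 - 3) = 3 + 1 = 4)
F(g, G) = -4*g/5
R = 0 (R = -1 + 1 = 0)
a(C, I) = 0 (a(C, I) = C*0 = 0)
F(5, -1)*(a(-3, 1) + 2) = (-⅘*5)*(0 + 2) = -4*2 = -8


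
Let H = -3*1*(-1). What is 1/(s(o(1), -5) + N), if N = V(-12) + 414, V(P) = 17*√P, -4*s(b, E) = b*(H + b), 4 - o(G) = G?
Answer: 546/228211 - 136*I*√3/684633 ≈ 0.0023925 - 0.00034407*I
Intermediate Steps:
o(G) = 4 - G
H = 3 (H = -3*(-1) = 3)
s(b, E) = -b*(3 + b)/4
N = 414 + 34*I*√3 (N = 17*√(-12) + 414 = 17*(2*I*√3) + 414 = 34*I*√3 + 414 = 414 + 34*I*√3 ≈ 414.0 + 58.89*I)
1/(s(o(1), -5) + N) = 1/(-(4 - 1*1)*(3 + (4 - 1*1))/4 + (414 + 34*I*√3)) = 1/(-(4 - 1)*(3 + (4 - 1))/4 + (414 + 34*I*√3)) = 1/(-¼*3*(3 + 3) + (414 + 34*I*√3)) = 1/(-¼*3*6 + (414 + 34*I*√3)) = 1/(-9/2 + (414 + 34*I*√3)) = 1/(819/2 + 34*I*√3)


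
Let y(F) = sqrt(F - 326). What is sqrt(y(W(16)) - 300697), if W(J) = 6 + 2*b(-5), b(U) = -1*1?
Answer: sqrt(-300697 + I*sqrt(322)) ≈ 0.016 + 548.36*I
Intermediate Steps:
b(U) = -1
W(J) = 4 (W(J) = 6 + 2*(-1) = 6 - 2 = 4)
y(F) = sqrt(-326 + F)
sqrt(y(W(16)) - 300697) = sqrt(sqrt(-326 + 4) - 300697) = sqrt(sqrt(-322) - 300697) = sqrt(I*sqrt(322) - 300697) = sqrt(-300697 + I*sqrt(322))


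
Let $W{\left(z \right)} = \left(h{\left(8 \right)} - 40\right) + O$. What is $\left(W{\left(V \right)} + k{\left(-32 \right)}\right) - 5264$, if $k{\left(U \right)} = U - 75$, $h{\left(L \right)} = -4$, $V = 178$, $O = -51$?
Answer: $-5466$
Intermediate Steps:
$W{\left(z \right)} = -95$ ($W{\left(z \right)} = \left(-4 - 40\right) - 51 = -44 - 51 = -95$)
$k{\left(U \right)} = -75 + U$
$\left(W{\left(V \right)} + k{\left(-32 \right)}\right) - 5264 = \left(-95 - 107\right) - 5264 = -202 - 5264 = -5466$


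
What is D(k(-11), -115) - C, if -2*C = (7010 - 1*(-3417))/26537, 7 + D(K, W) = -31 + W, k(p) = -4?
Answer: -8109895/53074 ≈ -152.80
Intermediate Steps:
D(K, W) = -38 + W (D(K, W) = -7 + (-31 + W) = -38 + W)
C = -10427/53074 (C = -(7010 - 1*(-3417))/(2*26537) = -(7010 + 3417)/(2*26537) = -10427/(2*26537) = -½*10427/26537 = -10427/53074 ≈ -0.19646)
D(k(-11), -115) - C = (-38 - 115) - 1*(-10427/53074) = -153 + 10427/53074 = -8109895/53074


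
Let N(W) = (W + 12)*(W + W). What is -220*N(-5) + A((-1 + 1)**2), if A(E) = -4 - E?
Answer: 15396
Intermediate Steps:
N(W) = 2*W*(12 + W) (N(W) = (12 + W)*(2*W) = 2*W*(12 + W))
-220*N(-5) + A((-1 + 1)**2) = -440*(-5)*(12 - 5) + (-4 - (-1 + 1)**2) = -440*(-5)*7 + (-4 - 1*0**2) = -220*(-70) + (-4 - 1*0) = 15400 + (-4 + 0) = 15400 - 4 = 15396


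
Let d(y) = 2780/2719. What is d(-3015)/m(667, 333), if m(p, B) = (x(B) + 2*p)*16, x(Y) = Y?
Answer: 695/18130292 ≈ 3.8334e-5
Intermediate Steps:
m(p, B) = 16*B + 32*p (m(p, B) = (B + 2*p)*16 = 16*B + 32*p)
d(y) = 2780/2719 (d(y) = 2780*(1/2719) = 2780/2719)
d(-3015)/m(667, 333) = 2780/(2719*(16*333 + 32*667)) = 2780/(2719*(5328 + 21344)) = (2780/2719)/26672 = (2780/2719)*(1/26672) = 695/18130292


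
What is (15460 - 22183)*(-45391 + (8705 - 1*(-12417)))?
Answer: 163160487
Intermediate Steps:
(15460 - 22183)*(-45391 + (8705 - 1*(-12417))) = -6723*(-45391 + (8705 + 12417)) = -6723*(-45391 + 21122) = -6723*(-24269) = 163160487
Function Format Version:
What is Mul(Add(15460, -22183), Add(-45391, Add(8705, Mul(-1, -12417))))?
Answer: 163160487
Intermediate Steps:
Mul(Add(15460, -22183), Add(-45391, Add(8705, Mul(-1, -12417)))) = Mul(-6723, Add(-45391, Add(8705, 12417))) = Mul(-6723, Add(-45391, 21122)) = Mul(-6723, -24269) = 163160487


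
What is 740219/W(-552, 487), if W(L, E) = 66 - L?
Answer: 740219/618 ≈ 1197.8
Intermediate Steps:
740219/W(-552, 487) = 740219/(66 - 1*(-552)) = 740219/(66 + 552) = 740219/618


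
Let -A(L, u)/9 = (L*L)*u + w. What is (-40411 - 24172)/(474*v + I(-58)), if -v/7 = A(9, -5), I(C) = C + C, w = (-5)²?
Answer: 64583/11347676 ≈ 0.0056913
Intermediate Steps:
w = 25
I(C) = 2*C
A(L, u) = -225 - 9*u*L² (A(L, u) = -9*((L*L)*u + 25) = -9*(L²*u + 25) = -9*(u*L² + 25) = -9*(25 + u*L²) = -225 - 9*u*L²)
v = -23940 (v = -7*(-225 - 9*(-5)*9²) = -7*(-225 - 9*(-5)*81) = -7*(-225 + 3645) = -7*3420 = -23940)
(-40411 - 24172)/(474*v + I(-58)) = (-40411 - 24172)/(474*(-23940) + 2*(-58)) = -64583/(-11347560 - 116) = -64583/(-11347676) = -64583*(-1/11347676) = 64583/11347676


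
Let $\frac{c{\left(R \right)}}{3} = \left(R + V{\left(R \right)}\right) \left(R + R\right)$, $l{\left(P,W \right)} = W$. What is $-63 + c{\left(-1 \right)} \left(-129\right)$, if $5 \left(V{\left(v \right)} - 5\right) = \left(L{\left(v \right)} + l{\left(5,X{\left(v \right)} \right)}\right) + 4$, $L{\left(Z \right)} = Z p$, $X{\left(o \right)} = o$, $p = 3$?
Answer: $3033$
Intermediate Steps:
$L{\left(Z \right)} = 3 Z$ ($L{\left(Z \right)} = Z 3 = 3 Z$)
$V{\left(v \right)} = \frac{29}{5} + \frac{4 v}{5}$ ($V{\left(v \right)} = 5 + \frac{\left(3 v + v\right) + 4}{5} = 5 + \frac{4 v + 4}{5} = 5 + \frac{4 + 4 v}{5} = 5 + \left(\frac{4}{5} + \frac{4 v}{5}\right) = \frac{29}{5} + \frac{4 v}{5}$)
$c{\left(R \right)} = 6 R \left(\frac{29}{5} + \frac{9 R}{5}\right)$ ($c{\left(R \right)} = 3 \left(R + \left(\frac{29}{5} + \frac{4 R}{5}\right)\right) \left(R + R\right) = 3 \left(\frac{29}{5} + \frac{9 R}{5}\right) 2 R = 3 \cdot 2 R \left(\frac{29}{5} + \frac{9 R}{5}\right) = 6 R \left(\frac{29}{5} + \frac{9 R}{5}\right)$)
$-63 + c{\left(-1 \right)} \left(-129\right) = -63 + \frac{6}{5} \left(-1\right) \left(29 + 9 \left(-1\right)\right) \left(-129\right) = -63 + \frac{6}{5} \left(-1\right) \left(29 - 9\right) \left(-129\right) = -63 + \frac{6}{5} \left(-1\right) 20 \left(-129\right) = -63 - -3096 = -63 + 3096 = 3033$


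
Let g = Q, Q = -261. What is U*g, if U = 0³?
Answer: 0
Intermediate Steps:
U = 0
g = -261
U*g = 0*(-261) = 0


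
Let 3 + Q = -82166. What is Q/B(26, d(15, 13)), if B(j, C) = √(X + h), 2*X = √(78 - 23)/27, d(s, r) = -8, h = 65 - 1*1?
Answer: -246507*√6/√(3456 + √55) ≈ -10260.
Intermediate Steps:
Q = -82169 (Q = -3 - 82166 = -82169)
h = 64 (h = 65 - 1 = 64)
X = √55/54 (X = (√(78 - 23)/27)/2 = (√55*(1/27))/2 = (√55/27)/2 = √55/54 ≈ 0.13734)
B(j, C) = √(64 + √55/54) (B(j, C) = √(√55/54 + 64) = √(64 + √55/54))
Q/B(26, d(15, 13)) = -82169*18/√(20736 + 6*√55) = -1479042/√(20736 + 6*√55)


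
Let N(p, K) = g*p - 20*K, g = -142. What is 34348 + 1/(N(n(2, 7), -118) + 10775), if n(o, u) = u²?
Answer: 212167597/6177 ≈ 34348.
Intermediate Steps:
N(p, K) = -142*p - 20*K
34348 + 1/(N(n(2, 7), -118) + 10775) = 34348 + 1/((-142*7² - 20*(-118)) + 10775) = 34348 + 1/((-142*49 + 2360) + 10775) = 34348 + 1/((-6958 + 2360) + 10775) = 34348 + 1/(-4598 + 10775) = 34348 + 1/6177 = 212167597/6177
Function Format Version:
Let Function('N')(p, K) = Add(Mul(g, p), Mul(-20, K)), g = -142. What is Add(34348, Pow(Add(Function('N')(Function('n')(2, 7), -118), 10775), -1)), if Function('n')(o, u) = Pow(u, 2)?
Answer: Rational(212167597, 6177) ≈ 34348.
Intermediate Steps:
Function('N')(p, K) = Add(Mul(-142, p), Mul(-20, K))
Add(34348, Pow(Add(Function('N')(Function('n')(2, 7), -118), 10775), -1)) = Add(34348, Pow(Add(Add(Mul(-142, Pow(7, 2)), Mul(-20, -118)), 10775), -1)) = Add(34348, Pow(Add(Add(Mul(-142, 49), 2360), 10775), -1)) = Add(34348, Pow(Add(Add(-6958, 2360), 10775), -1)) = Add(34348, Pow(Add(-4598, 10775), -1)) = Add(34348, Pow(6177, -1)) = Add(34348, Rational(1, 6177)) = Rational(212167597, 6177)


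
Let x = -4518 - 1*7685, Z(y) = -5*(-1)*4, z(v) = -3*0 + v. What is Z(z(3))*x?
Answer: -244060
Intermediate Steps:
z(v) = v (z(v) = 0 + v = v)
Z(y) = 20 (Z(y) = 5*4 = 20)
x = -12203 (x = -4518 - 7685 = -12203)
Z(z(3))*x = 20*(-12203) = -244060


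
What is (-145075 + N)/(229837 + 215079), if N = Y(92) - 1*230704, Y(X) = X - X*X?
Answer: -384151/444916 ≈ -0.86342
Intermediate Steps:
Y(X) = X - X²
N = -239076 (N = 92*(1 - 1*92) - 1*230704 = 92*(1 - 92) - 230704 = 92*(-91) - 230704 = -8372 - 230704 = -239076)
(-145075 + N)/(229837 + 215079) = (-145075 - 239076)/(229837 + 215079) = -384151/444916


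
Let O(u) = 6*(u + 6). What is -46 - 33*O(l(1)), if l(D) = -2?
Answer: -838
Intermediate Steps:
O(u) = 36 + 6*u (O(u) = 6*(6 + u) = 36 + 6*u)
-46 - 33*O(l(1)) = -46 - 33*(36 + 6*(-2)) = -46 - 33*(36 - 12) = -46 - 33*24 = -46 - 792 = -838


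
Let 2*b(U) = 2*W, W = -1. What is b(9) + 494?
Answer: 493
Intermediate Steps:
b(U) = -1 (b(U) = (2*(-1))/2 = (1/2)*(-2) = -1)
b(9) + 494 = -1 + 494 = 493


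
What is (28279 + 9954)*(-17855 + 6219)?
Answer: -444879188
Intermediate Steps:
(28279 + 9954)*(-17855 + 6219) = 38233*(-11636) = -444879188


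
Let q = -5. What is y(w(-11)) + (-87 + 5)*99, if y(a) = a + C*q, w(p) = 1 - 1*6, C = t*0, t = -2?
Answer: -8123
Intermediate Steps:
C = 0 (C = -2*0 = 0)
w(p) = -5 (w(p) = 1 - 6 = -5)
y(a) = a (y(a) = a + 0*(-5) = a + 0 = a)
y(w(-11)) + (-87 + 5)*99 = -5 + (-87 + 5)*99 = -5 - 82*99 = -5 - 8118 = -8123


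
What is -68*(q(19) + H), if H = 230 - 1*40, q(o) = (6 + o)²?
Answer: -55420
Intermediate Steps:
H = 190 (H = 230 - 40 = 190)
-68*(q(19) + H) = -68*((6 + 19)² + 190) = -68*(25² + 190) = -68*(625 + 190) = -68*815 = -55420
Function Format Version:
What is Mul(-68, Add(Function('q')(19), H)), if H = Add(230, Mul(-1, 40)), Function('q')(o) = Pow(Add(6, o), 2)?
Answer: -55420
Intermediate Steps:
H = 190 (H = Add(230, -40) = 190)
Mul(-68, Add(Function('q')(19), H)) = Mul(-68, Add(Pow(Add(6, 19), 2), 190)) = Mul(-68, Add(Pow(25, 2), 190)) = Mul(-68, Add(625, 190)) = Mul(-68, 815) = -55420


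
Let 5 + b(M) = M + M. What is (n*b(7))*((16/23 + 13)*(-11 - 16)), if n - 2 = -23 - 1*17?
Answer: 2908710/23 ≈ 1.2647e+5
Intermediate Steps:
b(M) = -5 + 2*M (b(M) = -5 + (M + M) = -5 + 2*M)
n = -38 (n = 2 + (-23 - 1*17) = 2 + (-23 - 17) = 2 - 40 = -38)
(n*b(7))*((16/23 + 13)*(-11 - 16)) = (-38*(-5 + 2*7))*((16/23 + 13)*(-11 - 16)) = (-38*(-5 + 14))*((16*(1/23) + 13)*(-27)) = (-38*9)*((16/23 + 13)*(-27)) = -107730*(-27)/23 = -342*(-8505/23) = 2908710/23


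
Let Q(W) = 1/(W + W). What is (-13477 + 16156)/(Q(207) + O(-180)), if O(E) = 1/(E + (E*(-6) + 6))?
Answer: 83737503/110 ≈ 7.6125e+5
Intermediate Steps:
Q(W) = 1/(2*W)
O(E) = 1/(6 - 5*E) (O(E) = 1/(E + (-6*E + 6)) = 1/(E + (6 - 6*E)) = 1/(6 - 5*E))
(-13477 + 16156)/(Q(207) + O(-180)) = (-13477 + 16156)/((1/2)/207 - 1/(-6 + 5*(-180))) = 2679/((1/2)*(1/207) - 1/(-6 - 900)) = 2679/(1/414 - 1/(-906)) = 2679/(1/414 - 1*(-1/906)) = 2679/(1/414 + 1/906) = 2679/(110/31257) = 2679*(31257/110) = 83737503/110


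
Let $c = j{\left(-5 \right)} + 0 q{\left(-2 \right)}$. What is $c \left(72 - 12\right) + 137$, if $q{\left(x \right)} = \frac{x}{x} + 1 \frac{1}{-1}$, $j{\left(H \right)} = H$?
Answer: $-163$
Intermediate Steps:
$q{\left(x \right)} = 0$ ($q{\left(x \right)} = 1 + 1 \left(-1\right) = 1 - 1 = 0$)
$c = -5$ ($c = -5 + 0 \cdot 0 = -5 + 0 = -5$)
$c \left(72 - 12\right) + 137 = - 5 \left(72 - 12\right) + 137 = \left(-5\right) 60 + 137 = -300 + 137 = -163$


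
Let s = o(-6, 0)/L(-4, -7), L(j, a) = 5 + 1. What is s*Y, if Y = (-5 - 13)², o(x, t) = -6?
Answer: -324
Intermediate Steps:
L(j, a) = 6
Y = 324 (Y = (-18)² = 324)
s = -1 (s = -6/6 = -6*⅙ = -1)
s*Y = -1*324 = -324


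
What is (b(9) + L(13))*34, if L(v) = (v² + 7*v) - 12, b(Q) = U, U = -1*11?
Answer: 8058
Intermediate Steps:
U = -11
b(Q) = -11
L(v) = -12 + v² + 7*v
(b(9) + L(13))*34 = (-11 + (-12 + 13² + 7*13))*34 = (-11 + (-12 + 169 + 91))*34 = (-11 + 248)*34 = 237*34 = 8058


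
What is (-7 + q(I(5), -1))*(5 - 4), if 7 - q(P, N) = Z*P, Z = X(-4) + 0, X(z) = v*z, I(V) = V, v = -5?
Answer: -100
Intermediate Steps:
X(z) = -5*z
Z = 20 (Z = -5*(-4) + 0 = 20 + 0 = 20)
q(P, N) = 7 - 20*P
(-7 + q(I(5), -1))*(5 - 4) = (-7 + (7 - 20*5))*(5 - 4) = (-7 + (7 - 100))*1 = (-7 - 93)*1 = -100*1 = -100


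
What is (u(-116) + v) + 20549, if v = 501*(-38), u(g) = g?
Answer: 1395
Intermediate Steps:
v = -19038
(u(-116) + v) + 20549 = (-116 - 19038) + 20549 = -19154 + 20549 = 1395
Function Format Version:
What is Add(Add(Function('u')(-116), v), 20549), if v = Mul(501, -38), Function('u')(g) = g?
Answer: 1395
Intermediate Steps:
v = -19038
Add(Add(Function('u')(-116), v), 20549) = Add(Add(-116, -19038), 20549) = Add(-19154, 20549) = 1395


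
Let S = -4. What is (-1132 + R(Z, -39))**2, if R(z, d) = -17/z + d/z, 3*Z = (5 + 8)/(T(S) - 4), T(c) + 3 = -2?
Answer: 174345616/169 ≈ 1.0316e+6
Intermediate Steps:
T(c) = -5 (T(c) = -3 - 2 = -5)
Z = -13/27 (Z = ((5 + 8)/(-5 - 4))/3 = (13/(-9))/3 = (13*(-1/9))/3 = (1/3)*(-13/9) = -13/27 ≈ -0.48148)
(-1132 + R(Z, -39))**2 = (-1132 + (-17 - 39)/(-13/27))**2 = (-1132 - 27/13*(-56))**2 = (-1132 + 1512/13)**2 = (-13204/13)**2 = 174345616/169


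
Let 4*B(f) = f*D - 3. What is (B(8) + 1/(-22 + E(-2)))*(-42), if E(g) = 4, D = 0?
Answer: 203/6 ≈ 33.833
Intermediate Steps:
B(f) = -¾ (B(f) = (f*0 - 3)/4 = (0 - 3)/4 = (¼)*(-3) = -¾)
(B(8) + 1/(-22 + E(-2)))*(-42) = (-¾ + 1/(-22 + 4))*(-42) = (-¾ + 1/(-18))*(-42) = (-¾ - 1/18)*(-42) = -29/36*(-42) = 203/6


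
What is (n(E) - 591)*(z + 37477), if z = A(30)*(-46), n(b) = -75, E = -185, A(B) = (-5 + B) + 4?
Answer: -24071238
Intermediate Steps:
A(B) = -1 + B
z = -1334 (z = (-1 + 30)*(-46) = 29*(-46) = -1334)
(n(E) - 591)*(z + 37477) = (-75 - 591)*(-1334 + 37477) = -666*36143 = -24071238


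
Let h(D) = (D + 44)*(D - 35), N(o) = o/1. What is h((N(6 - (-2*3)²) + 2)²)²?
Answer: 384613309584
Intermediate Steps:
N(o) = o (N(o) = o*1 = o)
h(D) = (-35 + D)*(44 + D) (h(D) = (44 + D)*(-35 + D) = (-35 + D)*(44 + D))
h((N(6 - (-2*3)²) + 2)²)² = (-1540 + (((6 - (-2*3)²) + 2)²)² + 9*((6 - (-2*3)²) + 2)²)² = (-1540 + (((6 - 1*(-6)²) + 2)²)² + 9*((6 - 1*(-6)²) + 2)²)² = (-1540 + (((6 - 1*36) + 2)²)² + 9*((6 - 1*36) + 2)²)² = (-1540 + (((6 - 36) + 2)²)² + 9*((6 - 36) + 2)²)² = (-1540 + ((-30 + 2)²)² + 9*(-30 + 2)²)² = (-1540 + ((-28)²)² + 9*(-28)²)² = (-1540 + 784² + 9*784)² = (-1540 + 614656 + 7056)² = 620172² = 384613309584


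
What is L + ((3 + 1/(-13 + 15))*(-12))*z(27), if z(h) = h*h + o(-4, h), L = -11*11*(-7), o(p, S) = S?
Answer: -30905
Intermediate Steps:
L = 847 (L = -121*(-7) = 847)
z(h) = h + h² (z(h) = h*h + h = h² + h = h + h²)
L + ((3 + 1/(-13 + 15))*(-12))*z(27) = 847 + ((3 + 1/(-13 + 15))*(-12))*(27*(1 + 27)) = 847 + ((3 + 1/2)*(-12))*(27*28) = 847 + ((3 + ½)*(-12))*756 = 847 + ((7/2)*(-12))*756 = 847 - 42*756 = 847 - 31752 = -30905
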